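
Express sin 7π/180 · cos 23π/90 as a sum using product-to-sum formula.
sin 7π/180 cos 23π/90 = (1/2)[sin(7π/180+23π/90) + sin(7π/180-23π/90)]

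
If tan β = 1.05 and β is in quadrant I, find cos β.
cos β = 0.6897 (using tan²β + 1 = sec²β)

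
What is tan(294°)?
tan(294°) = -2.246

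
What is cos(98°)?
cos(98°) = -0.1392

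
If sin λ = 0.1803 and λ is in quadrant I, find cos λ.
cos λ = 0.9836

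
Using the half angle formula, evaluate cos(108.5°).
cos(108.5°) = -√((1 + cos 217°)/2) = -0.3173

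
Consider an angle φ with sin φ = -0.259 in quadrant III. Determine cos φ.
cos φ = ±√(1 - sin²φ) = -0.9659 (negative in QIII)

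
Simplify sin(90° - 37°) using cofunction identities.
sin(90° - 37°) = cos(37°)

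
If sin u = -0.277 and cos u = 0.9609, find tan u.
tan u = sin u / cos u = -0.2883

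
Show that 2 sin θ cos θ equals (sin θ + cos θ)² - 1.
RHS = sin²θ + 2 sin θ cos θ + cos²θ - 1 = (sin²θ + cos²θ) + 2 sin θ cos θ - 1 = 1 + 2 sin θ cos θ - 1 = 2 sin θ cos θ = LHS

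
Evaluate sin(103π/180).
sin(103π/180) = 0.9744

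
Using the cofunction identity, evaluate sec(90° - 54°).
sec(90° - 54°) = csc(54°) = 1.236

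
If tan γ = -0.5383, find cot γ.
cot γ = 1/tan γ = -1.858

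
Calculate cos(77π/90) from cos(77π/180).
cos(77π/90) = 2cos²77π/180 - 1 = -0.8988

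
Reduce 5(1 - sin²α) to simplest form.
5(1 - sin²α) = 5(cos²α) (using Pythagorean identity)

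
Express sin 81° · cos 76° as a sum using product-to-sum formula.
sin 81° cos 76° = (1/2)[sin(81°+76°) + sin(81°-76°)]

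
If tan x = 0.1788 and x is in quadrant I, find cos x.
cos x = 0.9844 (using tan²x + 1 = sec²x)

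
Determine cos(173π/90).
cos(173π/90) = 0.9703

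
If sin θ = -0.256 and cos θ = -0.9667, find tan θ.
tan θ = sin θ / cos θ = 0.2648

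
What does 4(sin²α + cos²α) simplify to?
4(sin²α + cos²α) = 4 (using Pythagorean identity)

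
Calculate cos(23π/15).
cos(23π/15) = 0.1045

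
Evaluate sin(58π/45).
sin(58π/45) = -0.788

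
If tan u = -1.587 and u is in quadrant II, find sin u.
sin u = 0.846 (using tan²u + 1 = sec²u)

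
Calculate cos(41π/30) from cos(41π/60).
cos(41π/30) = cos²41π/60 - sin²41π/60 = -0.4067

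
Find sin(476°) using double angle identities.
sin(476°) = 2 sin 238° cos 238° = 0.8988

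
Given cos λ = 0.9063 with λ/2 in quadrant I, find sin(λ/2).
sin(λ/2) = ±√((1 - cos λ)/2); positive since λ/2 ∈ QI, so sin(λ/2) = 0.2164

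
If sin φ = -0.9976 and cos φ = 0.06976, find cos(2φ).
cos(2φ) = cos²φ - sin²φ = -0.9903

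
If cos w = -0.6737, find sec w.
sec w = 1/cos w = -1.484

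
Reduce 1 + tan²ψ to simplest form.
1 + tan²ψ = sec²ψ (using Pythagorean identity)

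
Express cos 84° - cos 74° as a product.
cos 84° - cos 74° = -2 sin(79°) sin(5°)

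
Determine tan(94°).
tan(94°) = -14.3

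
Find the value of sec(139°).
sec(139°) = -1.325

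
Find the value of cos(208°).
cos(208°) = -0.8829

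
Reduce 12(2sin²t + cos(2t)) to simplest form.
12(2sin²t + cos(2t)) = 12 (using Double angle)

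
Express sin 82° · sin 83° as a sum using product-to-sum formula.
sin 82° sin 83° = (1/2)[cos(82°-83°) - cos(82°+83°)]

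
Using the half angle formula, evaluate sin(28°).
sin(28°) = √((1 - cos 56°)/2) = 0.4695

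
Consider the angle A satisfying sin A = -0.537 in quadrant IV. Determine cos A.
cos A = √(1 - sin²A) = 0.8436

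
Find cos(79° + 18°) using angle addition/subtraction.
cos(79° + 18°) = cos 79° cos 18° - sin 79° sin 18° = -0.1219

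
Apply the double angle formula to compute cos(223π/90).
cos(223π/90) = cos²223π/180 - sin²223π/180 = 0.06976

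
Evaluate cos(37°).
cos(37°) = 0.7986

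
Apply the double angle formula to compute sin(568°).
sin(568°) = 2 sin 284° cos 284° = -0.4695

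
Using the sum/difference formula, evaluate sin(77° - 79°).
sin(77° - 79°) = sin 77° cos 79° - cos 77° sin 79° = -0.0349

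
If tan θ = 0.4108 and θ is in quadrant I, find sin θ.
sin θ = 0.38 (using tan²θ + 1 = sec²θ)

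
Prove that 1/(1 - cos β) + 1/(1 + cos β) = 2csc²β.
LHS = [(1 + cos β) + (1 - cos β)] / [(1 - cos β)(1 + cos β)] = 2/(1 - cos²β) = 2/sin²β = 2csc²β = RHS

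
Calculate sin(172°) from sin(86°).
sin(172°) = 2 sin 86° cos 86° = 0.1392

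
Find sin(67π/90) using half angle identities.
sin(67π/90) = √((1 - cos 67π/45)/2) = 0.7193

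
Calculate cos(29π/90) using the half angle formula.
cos(29π/90) = √((1 + cos 29π/45)/2) = 0.5299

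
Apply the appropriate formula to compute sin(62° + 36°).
sin(62° + 36°) = sin 62° cos 36° + cos 62° sin 36° = 0.9903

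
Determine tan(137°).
tan(137°) = -0.9325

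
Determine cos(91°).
cos(91°) = -0.01745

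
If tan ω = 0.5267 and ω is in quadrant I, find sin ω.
sin ω = 0.466 (using tan²ω + 1 = sec²ω)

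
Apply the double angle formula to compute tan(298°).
tan(298°) = 2 tan 149° / (1 - tan²149°) = -1.881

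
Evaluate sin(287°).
sin(287°) = -0.9563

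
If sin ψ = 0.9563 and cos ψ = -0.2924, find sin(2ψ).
sin(2ψ) = 2 sin ψ cos ψ = -0.5592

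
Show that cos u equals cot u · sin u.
RHS = (cos u/sin u) · sin u = cos u = LHS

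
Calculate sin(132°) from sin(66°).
sin(132°) = 2 sin 66° cos 66° = 0.7431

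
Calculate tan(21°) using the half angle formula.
tan(21°) = sin 42° / (1 + cos 42°) = 0.3839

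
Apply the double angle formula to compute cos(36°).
cos(36°) = cos²18° - sin²18° = 0.809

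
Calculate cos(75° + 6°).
cos(75° + 6°) = cos 75° cos 6° - sin 75° sin 6° = 0.1564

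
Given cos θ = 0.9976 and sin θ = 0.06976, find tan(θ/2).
tan(θ/2) = sin θ / (1 + cos θ) = 0.03492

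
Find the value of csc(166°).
csc(166°) = 4.134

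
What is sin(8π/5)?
sin(8π/5) = -0.9511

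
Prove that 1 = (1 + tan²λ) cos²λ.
RHS = sec²λ · cos²λ = (1/cos²λ) · cos²λ = 1 = LHS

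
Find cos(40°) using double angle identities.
cos(40°) = cos²20° - sin²20° = 0.766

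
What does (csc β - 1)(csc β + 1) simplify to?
(csc β - 1)(csc β + 1) = cot²β (using Diff. of squares)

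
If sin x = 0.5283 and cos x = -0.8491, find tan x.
tan x = sin x / cos x = -0.6222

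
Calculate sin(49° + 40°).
sin(49° + 40°) = sin 49° cos 40° + cos 49° sin 40° = 0.9998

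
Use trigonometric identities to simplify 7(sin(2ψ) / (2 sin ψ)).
7(sin(2ψ) / (2 sin ψ)) = 7(cos ψ) (using Double angle)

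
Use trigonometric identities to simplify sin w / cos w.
sin w / cos w = tan w (using Quotient identity)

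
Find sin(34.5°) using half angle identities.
sin(34.5°) = √((1 - cos 69°)/2) = 0.5664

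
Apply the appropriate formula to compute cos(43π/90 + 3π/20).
cos(43π/90 + 3π/20) = cos 43π/90 cos 3π/20 - sin 43π/90 sin 3π/20 = -0.3907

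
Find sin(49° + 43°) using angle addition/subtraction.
sin(49° + 43°) = sin 49° cos 43° + cos 49° sin 43° = 0.9994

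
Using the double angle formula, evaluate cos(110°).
cos(110°) = cos²55° - sin²55° = -0.342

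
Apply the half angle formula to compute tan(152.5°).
tan(152.5°) = sin 305° / (1 + cos 305°) = -0.5206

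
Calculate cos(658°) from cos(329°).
cos(658°) = 2cos²329° - 1 = 0.4695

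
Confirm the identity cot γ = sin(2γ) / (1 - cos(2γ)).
RHS = 2 sin γ cos γ / (2sin²γ) = cos γ/sin γ = cot γ = LHS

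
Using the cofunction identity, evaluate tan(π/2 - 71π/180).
tan(π/2 - 71π/180) = cot(71π/180) = 0.3443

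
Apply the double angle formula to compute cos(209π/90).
cos(209π/90) = cos²209π/180 - sin²209π/180 = 0.5299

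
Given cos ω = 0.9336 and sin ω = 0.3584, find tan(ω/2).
tan(ω/2) = sin ω / (1 + cos ω) = 0.1854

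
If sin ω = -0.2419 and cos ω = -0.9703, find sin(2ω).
sin(2ω) = 2 sin ω cos ω = 0.4694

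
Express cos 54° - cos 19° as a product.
cos 54° - cos 19° = -2 sin(36.5°) sin(17.5°)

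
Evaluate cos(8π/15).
cos(8π/15) = -0.1045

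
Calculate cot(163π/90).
cot(163π/90) = -1.483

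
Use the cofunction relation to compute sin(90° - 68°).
sin(90° - 68°) = cos(68°) = 0.3746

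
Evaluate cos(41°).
cos(41°) = 0.7547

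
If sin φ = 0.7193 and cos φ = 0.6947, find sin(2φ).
sin(2φ) = 2 sin φ cos φ = 0.9994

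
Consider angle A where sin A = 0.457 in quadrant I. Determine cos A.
cos A = √(1 - sin²A) = 0.8895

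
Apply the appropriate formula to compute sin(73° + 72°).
sin(73° + 72°) = sin 73° cos 72° + cos 73° sin 72° = 0.5736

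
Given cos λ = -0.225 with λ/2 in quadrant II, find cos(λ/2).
cos(λ/2) = ±√((1 + cos λ)/2); negative since λ/2 ∈ QII, so cos(λ/2) = -0.6225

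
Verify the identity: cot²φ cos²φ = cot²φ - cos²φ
RHS = cos²φ/sin²φ - cos²φ = cos²φ(1/sin²φ - 1) = cos²φ · (1 - sin²φ)/sin²φ = cos²φ · cos²φ/sin²φ = cos²φ · cot²φ = LHS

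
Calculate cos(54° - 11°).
cos(54° - 11°) = cos 54° cos 11° + sin 54° sin 11° = 0.7314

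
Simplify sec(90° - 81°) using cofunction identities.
sec(90° - 81°) = csc(81°)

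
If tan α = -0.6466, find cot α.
cot α = 1/tan α = -1.547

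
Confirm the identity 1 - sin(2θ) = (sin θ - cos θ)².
RHS = sin²θ - 2 sin θ cos θ + cos²θ = (sin²θ + cos²θ) - 2 sin θ cos θ = 1 - sin(2θ) = LHS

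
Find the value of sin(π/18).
sin(π/18) = 0.1736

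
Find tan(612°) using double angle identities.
tan(612°) = 2 tan 306° / (1 - tan²306°) = 3.078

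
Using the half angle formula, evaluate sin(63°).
sin(63°) = √((1 - cos 126°)/2) = 0.891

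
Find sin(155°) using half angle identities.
sin(155°) = √((1 - cos 310°)/2) = 0.4226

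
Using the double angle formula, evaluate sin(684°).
sin(684°) = 2 sin 342° cos 342° = -0.5878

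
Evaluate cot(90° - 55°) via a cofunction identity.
cot(90° - 55°) = tan(55°) = 1.428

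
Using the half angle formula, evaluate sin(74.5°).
sin(74.5°) = √((1 - cos 149°)/2) = 0.9636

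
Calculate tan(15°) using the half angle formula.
tan(15°) = sin 30° / (1 + cos 30°) = 2-√3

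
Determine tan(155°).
tan(155°) = -0.4663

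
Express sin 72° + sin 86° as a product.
sin 72° + sin 86° = 2 sin(79°) cos(-7°)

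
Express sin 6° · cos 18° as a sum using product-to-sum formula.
sin 6° cos 18° = (1/2)[sin(6°+18°) + sin(6°-18°)]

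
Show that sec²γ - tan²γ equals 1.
LHS = 1/cos²γ - sin²γ/cos²γ = (1 - sin²γ)/cos²γ = cos²γ/cos²γ = 1 = RHS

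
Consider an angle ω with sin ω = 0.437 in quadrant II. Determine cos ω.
cos ω = ±√(1 - sin²ω) = -0.8995 (negative in QII)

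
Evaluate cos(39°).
cos(39°) = 0.7771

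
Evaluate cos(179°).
cos(179°) = -0.9998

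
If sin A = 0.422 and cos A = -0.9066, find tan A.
tan A = sin A / cos A = -0.4655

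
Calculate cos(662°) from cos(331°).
cos(662°) = cos²331° - sin²331° = 0.5299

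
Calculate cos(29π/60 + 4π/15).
cos(29π/60 + 4π/15) = cos 29π/60 cos 4π/15 - sin 29π/60 sin 4π/15 = -√2/2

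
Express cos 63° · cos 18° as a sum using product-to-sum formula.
cos 63° cos 18° = (1/2)[cos(63°-18°) + cos(63°+18°)]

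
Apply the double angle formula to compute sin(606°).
sin(606°) = 2 sin 303° cos 303° = -0.9135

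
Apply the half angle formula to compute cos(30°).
cos(30°) = √((1 + cos 60°)/2) = √3/2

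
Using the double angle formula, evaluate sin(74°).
sin(74°) = 2 sin 37° cos 37° = 0.9613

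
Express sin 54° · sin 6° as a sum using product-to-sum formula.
sin 54° sin 6° = (1/2)[cos(54°-6°) - cos(54°+6°)]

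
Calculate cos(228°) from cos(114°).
cos(228°) = cos²114° - sin²114° = -0.6691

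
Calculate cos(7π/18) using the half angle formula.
cos(7π/18) = √((1 + cos 7π/9)/2) = 0.342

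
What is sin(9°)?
sin(9°) = 0.1564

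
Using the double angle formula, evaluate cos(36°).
cos(36°) = cos²18° - sin²18° = 0.809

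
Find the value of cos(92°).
cos(92°) = -0.0349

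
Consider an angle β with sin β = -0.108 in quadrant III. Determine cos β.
cos β = ±√(1 - sin²β) = -0.9942 (negative in QIII)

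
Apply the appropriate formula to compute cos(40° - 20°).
cos(40° - 20°) = cos 40° cos 20° + sin 40° sin 20° = 0.9397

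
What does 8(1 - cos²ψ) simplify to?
8(1 - cos²ψ) = 8(sin²ψ) (using Pythagorean identity)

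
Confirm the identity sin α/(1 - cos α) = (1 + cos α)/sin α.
LHS = sin α(1 + cos α) / ((1 - cos α)(1 + cos α)) = sin α(1 + cos α) / (1 - cos²α) = sin α(1 + cos α) / sin²α = (1 + cos α)/sin α = RHS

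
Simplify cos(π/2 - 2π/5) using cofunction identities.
cos(π/2 - 2π/5) = sin(2π/5)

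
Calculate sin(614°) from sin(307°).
sin(614°) = 2 sin 307° cos 307° = -0.9613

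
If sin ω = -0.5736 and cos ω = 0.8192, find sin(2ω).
sin(2ω) = 2 sin ω cos ω = -0.9398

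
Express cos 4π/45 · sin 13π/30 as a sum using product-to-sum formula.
cos 4π/45 sin 13π/30 = (1/2)[sin(4π/45+13π/30) - sin(4π/45-13π/30)]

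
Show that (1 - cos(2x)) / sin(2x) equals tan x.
LHS = 2sin²x / (2 sin x cos x) = sin x/cos x = tan x = RHS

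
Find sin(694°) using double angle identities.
sin(694°) = 2 sin 347° cos 347° = -0.4384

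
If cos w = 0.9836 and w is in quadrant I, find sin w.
sin w = 0.1804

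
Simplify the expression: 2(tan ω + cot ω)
2(tan ω + cot ω) = 2(sec ω csc ω) (using Quotient identities)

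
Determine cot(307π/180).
cot(307π/180) = -0.7536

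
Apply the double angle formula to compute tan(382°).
tan(382°) = 2 tan 191° / (1 - tan²191°) = 0.404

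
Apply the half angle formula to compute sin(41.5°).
sin(41.5°) = √((1 - cos 83°)/2) = 0.6626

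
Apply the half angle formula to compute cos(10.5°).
cos(10.5°) = √((1 + cos 21°)/2) = 0.9833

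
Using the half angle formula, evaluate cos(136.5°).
cos(136.5°) = -√((1 + cos 273°)/2) = -0.7254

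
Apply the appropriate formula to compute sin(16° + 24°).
sin(16° + 24°) = sin 16° cos 24° + cos 16° sin 24° = 0.6428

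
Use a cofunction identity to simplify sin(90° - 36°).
sin(90° - 36°) = cos(36°)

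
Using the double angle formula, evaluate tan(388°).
tan(388°) = 2 tan 194° / (1 - tan²194°) = 0.5317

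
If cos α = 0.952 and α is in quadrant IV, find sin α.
sin α = -0.3061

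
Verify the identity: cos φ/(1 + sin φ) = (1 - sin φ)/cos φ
RHS = (1 - sin φ)(1 + sin φ) / (cos φ(1 + sin φ)) = (1 - sin²φ) / (cos φ(1 + sin φ)) = cos²φ / (cos φ(1 + sin φ)) = cos φ/(1 + sin φ) = LHS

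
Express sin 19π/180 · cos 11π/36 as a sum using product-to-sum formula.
sin 19π/180 cos 11π/36 = (1/2)[sin(19π/180+11π/36) + sin(19π/180-11π/36)]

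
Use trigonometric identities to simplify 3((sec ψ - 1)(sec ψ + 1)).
3((sec ψ - 1)(sec ψ + 1)) = 3(tan²ψ) (using Diff. of squares)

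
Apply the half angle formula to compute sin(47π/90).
sin(47π/90) = √((1 - cos 47π/45)/2) = 0.9976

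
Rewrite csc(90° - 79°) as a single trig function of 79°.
csc(90° - 79°) = sec(79°)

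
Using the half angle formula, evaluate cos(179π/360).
cos(179π/360) = √((1 + cos 179π/180)/2) = 0.008727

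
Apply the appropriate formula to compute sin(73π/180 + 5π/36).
sin(73π/180 + 5π/36) = sin 73π/180 cos 5π/36 + cos 73π/180 sin 5π/36 = 0.9903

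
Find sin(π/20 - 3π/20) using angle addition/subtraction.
sin(π/20 - 3π/20) = sin π/20 cos 3π/20 - cos π/20 sin 3π/20 = -0.309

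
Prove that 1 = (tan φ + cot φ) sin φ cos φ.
RHS = (sin φ/cos φ + cos φ/sin φ) sin φ cos φ = ((sin²φ + cos²φ)/(sin φ cos φ)) · sin φ cos φ = sin²φ + cos²φ = 1 = LHS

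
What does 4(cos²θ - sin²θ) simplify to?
4(cos²θ - sin²θ) = 4(cos(2θ)) (using Double angle)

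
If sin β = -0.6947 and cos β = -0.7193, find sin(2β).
sin(2β) = 2 sin β cos β = 0.9994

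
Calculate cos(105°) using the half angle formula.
cos(105°) = -√((1 + cos 210°)/2) = -(√6-√2)/4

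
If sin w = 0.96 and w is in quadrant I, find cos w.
cos w = 0.28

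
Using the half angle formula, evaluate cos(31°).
cos(31°) = √((1 + cos 62°)/2) = 0.8572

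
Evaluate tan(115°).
tan(115°) = -2.145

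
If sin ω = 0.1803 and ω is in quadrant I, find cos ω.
cos ω = 0.9836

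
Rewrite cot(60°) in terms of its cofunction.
cot(60°) = tan(90° - 60°) = tan(30°)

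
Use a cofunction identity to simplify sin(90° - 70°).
sin(90° - 70°) = cos(70°)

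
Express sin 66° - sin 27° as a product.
sin 66° - sin 27° = 2 cos(46.5°) sin(19.5°)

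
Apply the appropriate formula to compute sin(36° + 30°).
sin(36° + 30°) = sin 36° cos 30° + cos 36° sin 30° = 0.9135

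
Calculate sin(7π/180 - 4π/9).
sin(7π/180 - 4π/9) = sin 7π/180 cos 4π/9 - cos 7π/180 sin 4π/9 = -0.9563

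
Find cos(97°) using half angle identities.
cos(97°) = -√((1 + cos 194°)/2) = -0.1219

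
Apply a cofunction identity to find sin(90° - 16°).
sin(90° - 16°) = cos(16°) = 0.9613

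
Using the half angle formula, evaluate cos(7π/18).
cos(7π/18) = √((1 + cos 7π/9)/2) = 0.342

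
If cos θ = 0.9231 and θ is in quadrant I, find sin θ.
sin θ = 0.3846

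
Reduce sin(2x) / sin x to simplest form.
sin(2x) / sin x = 2 cos x (using Double angle)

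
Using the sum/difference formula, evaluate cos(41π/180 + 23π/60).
cos(41π/180 + 23π/60) = cos 41π/180 cos 23π/60 - sin 41π/180 sin 23π/60 = -0.342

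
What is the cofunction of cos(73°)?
cos(73°) = sin(90° - 73°) = sin(17°)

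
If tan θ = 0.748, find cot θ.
cot θ = 1/tan θ = 1.337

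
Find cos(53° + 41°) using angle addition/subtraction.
cos(53° + 41°) = cos 53° cos 41° - sin 53° sin 41° = -0.06976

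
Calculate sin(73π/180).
sin(73π/180) = 0.9563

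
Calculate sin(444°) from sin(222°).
sin(444°) = 2 sin 222° cos 222° = 0.9945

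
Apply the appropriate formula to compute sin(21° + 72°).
sin(21° + 72°) = sin 21° cos 72° + cos 21° sin 72° = 0.9986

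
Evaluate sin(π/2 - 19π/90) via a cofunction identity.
sin(π/2 - 19π/90) = cos(19π/90) = 0.788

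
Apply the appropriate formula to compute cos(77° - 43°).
cos(77° - 43°) = cos 77° cos 43° + sin 77° sin 43° = 0.829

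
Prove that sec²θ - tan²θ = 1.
LHS = 1/cos²θ - sin²θ/cos²θ = (1 - sin²θ)/cos²θ = cos²θ/cos²θ = 1 = RHS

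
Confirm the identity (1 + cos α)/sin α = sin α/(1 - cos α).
RHS = sin α(1 + cos α) / ((1 - cos α)(1 + cos α)) = sin α(1 + cos α) / (1 - cos²α) = sin α(1 + cos α) / sin²α = (1 + cos α)/sin α = LHS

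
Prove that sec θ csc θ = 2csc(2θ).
RHS = 2/sin(2θ) = 2/(2 sin θ cos θ) = 1/(sin θ cos θ) = (1/cos θ)(1/sin θ) = sec θ csc θ = LHS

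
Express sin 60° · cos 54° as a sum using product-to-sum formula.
sin 60° cos 54° = (1/2)[sin(60°+54°) + sin(60°-54°)]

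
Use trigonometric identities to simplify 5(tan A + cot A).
5(tan A + cot A) = 5(sec A csc A) (using Quotient identities)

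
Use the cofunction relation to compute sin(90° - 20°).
sin(90° - 20°) = cos(20°) = 0.9397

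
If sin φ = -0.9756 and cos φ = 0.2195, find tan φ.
tan φ = sin φ / cos φ = -4.445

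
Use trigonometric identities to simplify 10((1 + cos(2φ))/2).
10((1 + cos(2φ))/2) = 10(cos²φ) (using Power reduction)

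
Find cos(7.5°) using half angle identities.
cos(7.5°) = √((1 + cos 15°)/2) = 0.9914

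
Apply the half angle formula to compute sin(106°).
sin(106°) = √((1 - cos 212°)/2) = 0.9613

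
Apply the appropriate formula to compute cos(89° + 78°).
cos(89° + 78°) = cos 89° cos 78° - sin 89° sin 78° = -0.9744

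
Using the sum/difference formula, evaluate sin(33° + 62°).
sin(33° + 62°) = sin 33° cos 62° + cos 33° sin 62° = 0.9962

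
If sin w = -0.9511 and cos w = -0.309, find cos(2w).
cos(2w) = cos²w - sin²w = -0.8091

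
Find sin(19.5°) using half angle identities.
sin(19.5°) = √((1 - cos 39°)/2) = 0.3338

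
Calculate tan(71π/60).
tan(71π/60) = 0.6494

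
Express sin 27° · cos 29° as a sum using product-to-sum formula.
sin 27° cos 29° = (1/2)[sin(27°+29°) + sin(27°-29°)]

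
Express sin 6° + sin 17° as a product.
sin 6° + sin 17° = 2 sin(11.5°) cos(-5.5°)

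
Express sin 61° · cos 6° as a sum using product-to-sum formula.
sin 61° cos 6° = (1/2)[sin(61°+6°) + sin(61°-6°)]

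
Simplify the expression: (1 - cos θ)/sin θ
(1 - cos θ)/sin θ = tan(θ/2) (using Half angle)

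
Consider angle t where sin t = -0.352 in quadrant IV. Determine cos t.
cos t = √(1 - sin²t) = 0.936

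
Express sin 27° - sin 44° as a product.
sin 27° - sin 44° = 2 cos(35.5°) sin(-8.5°)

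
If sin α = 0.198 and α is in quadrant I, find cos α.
cos α = 0.9802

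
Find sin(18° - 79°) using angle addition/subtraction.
sin(18° - 79°) = sin 18° cos 79° - cos 18° sin 79° = -0.8746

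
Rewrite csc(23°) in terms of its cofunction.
csc(23°) = sec(90° - 23°) = sec(67°)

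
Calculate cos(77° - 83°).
cos(77° - 83°) = cos 77° cos 83° + sin 77° sin 83° = 0.9945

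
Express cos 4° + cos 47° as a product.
cos 4° + cos 47° = 2 cos(25.5°) cos(-21.5°)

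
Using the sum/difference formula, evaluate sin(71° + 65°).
sin(71° + 65°) = sin 71° cos 65° + cos 71° sin 65° = 0.6947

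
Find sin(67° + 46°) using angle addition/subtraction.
sin(67° + 46°) = sin 67° cos 46° + cos 67° sin 46° = 0.9205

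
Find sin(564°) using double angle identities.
sin(564°) = 2 sin 282° cos 282° = -0.4067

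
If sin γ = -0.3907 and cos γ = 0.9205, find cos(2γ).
cos(2γ) = cos²γ - sin²γ = 0.6947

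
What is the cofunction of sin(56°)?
sin(56°) = cos(90° - 56°) = cos(34°)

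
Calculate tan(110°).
tan(110°) = -2.747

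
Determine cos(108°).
cos(108°) = -0.309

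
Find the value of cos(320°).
cos(320°) = 0.766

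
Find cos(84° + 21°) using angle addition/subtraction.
cos(84° + 21°) = cos 84° cos 21° - sin 84° sin 21° = -(√6-√2)/4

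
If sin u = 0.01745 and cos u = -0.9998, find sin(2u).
sin(2u) = 2 sin u cos u = -0.03489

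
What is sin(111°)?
sin(111°) = 0.9336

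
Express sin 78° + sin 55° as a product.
sin 78° + sin 55° = 2 sin(66.5°) cos(11.5°)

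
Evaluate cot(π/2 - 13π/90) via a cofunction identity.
cot(π/2 - 13π/90) = tan(13π/90) = 0.4877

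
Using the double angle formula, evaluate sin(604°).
sin(604°) = 2 sin 302° cos 302° = -0.8988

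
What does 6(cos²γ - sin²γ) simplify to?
6(cos²γ - sin²γ) = 6(cos(2γ)) (using Double angle)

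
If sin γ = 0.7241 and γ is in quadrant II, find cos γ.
cos γ = -0.6897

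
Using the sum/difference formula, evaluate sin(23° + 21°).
sin(23° + 21°) = sin 23° cos 21° + cos 23° sin 21° = 0.6947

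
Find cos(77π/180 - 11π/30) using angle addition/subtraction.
cos(77π/180 - 11π/30) = cos 77π/180 cos 11π/30 + sin 77π/180 sin 11π/30 = 0.9816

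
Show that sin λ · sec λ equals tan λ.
LHS = sin λ · (1/cos λ) = sin λ/cos λ = tan λ = RHS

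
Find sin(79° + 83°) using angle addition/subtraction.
sin(79° + 83°) = sin 79° cos 83° + cos 79° sin 83° = 0.309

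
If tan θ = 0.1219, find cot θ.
cot θ = 1/tan θ = 8.203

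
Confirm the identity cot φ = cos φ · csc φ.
RHS = cos φ · (1/sin φ) = cos φ/sin φ = cot φ = LHS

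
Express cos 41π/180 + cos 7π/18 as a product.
cos 41π/180 + cos 7π/18 = 2 cos(37π/120) cos(-29π/360)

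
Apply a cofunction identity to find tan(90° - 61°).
tan(90° - 61°) = cot(61°) = 0.5543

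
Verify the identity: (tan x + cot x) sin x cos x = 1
LHS = (sin x/cos x + cos x/sin x) sin x cos x = ((sin²x + cos²x)/(sin x cos x)) · sin x cos x = sin²x + cos²x = 1 = RHS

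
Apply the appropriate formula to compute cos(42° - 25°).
cos(42° - 25°) = cos 42° cos 25° + sin 42° sin 25° = 0.9563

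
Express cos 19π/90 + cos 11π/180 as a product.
cos 19π/90 + cos 11π/180 = 2 cos(49π/360) cos(3π/40)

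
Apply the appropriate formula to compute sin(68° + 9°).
sin(68° + 9°) = sin 68° cos 9° + cos 68° sin 9° = 0.9744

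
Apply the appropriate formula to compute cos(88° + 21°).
cos(88° + 21°) = cos 88° cos 21° - sin 88° sin 21° = -0.3256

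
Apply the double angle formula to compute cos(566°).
cos(566°) = cos²283° - sin²283° = -0.8988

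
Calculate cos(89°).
cos(89°) = 0.01745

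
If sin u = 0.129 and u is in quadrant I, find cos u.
cos u = 0.9916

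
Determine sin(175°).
sin(175°) = 0.08716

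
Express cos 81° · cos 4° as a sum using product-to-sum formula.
cos 81° cos 4° = (1/2)[cos(81°-4°) + cos(81°+4°)]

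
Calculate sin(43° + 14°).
sin(43° + 14°) = sin 43° cos 14° + cos 43° sin 14° = 0.8387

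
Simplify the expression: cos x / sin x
cos x / sin x = cot x (using Quotient identity)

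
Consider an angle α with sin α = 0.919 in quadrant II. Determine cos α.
cos α = ±√(1 - sin²α) = -0.3943 (negative in QII)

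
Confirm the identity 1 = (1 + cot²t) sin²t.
RHS = csc²t · sin²t = (1/sin²t) · sin²t = 1 = LHS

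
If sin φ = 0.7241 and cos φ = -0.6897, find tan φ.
tan φ = sin φ / cos φ = -1.05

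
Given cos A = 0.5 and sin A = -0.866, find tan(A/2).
tan(A/2) = sin A / (1 + cos A) = -0.5773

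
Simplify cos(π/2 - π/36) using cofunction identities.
cos(π/2 - π/36) = sin(π/36)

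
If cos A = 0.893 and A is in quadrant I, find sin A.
sin A = 0.4501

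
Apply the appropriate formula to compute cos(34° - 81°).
cos(34° - 81°) = cos 34° cos 81° + sin 34° sin 81° = 0.682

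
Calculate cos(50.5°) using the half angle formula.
cos(50.5°) = √((1 + cos 101°)/2) = 0.6361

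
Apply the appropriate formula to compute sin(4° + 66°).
sin(4° + 66°) = sin 4° cos 66° + cos 4° sin 66° = 0.9397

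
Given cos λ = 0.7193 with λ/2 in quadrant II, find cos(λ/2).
cos(λ/2) = ±√((1 + cos λ)/2); negative since λ/2 ∈ QII, so cos(λ/2) = -0.9272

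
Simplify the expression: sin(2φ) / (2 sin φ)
sin(2φ) / (2 sin φ) = cos φ (using Double angle)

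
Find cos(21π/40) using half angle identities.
cos(21π/40) = -√((1 + cos 21π/20)/2) = -0.07846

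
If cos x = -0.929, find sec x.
sec x = 1/cos x = -1.076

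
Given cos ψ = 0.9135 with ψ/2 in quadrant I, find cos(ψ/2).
cos(ψ/2) = ±√((1 + cos ψ)/2); positive since ψ/2 ∈ QI, so cos(ψ/2) = 0.9781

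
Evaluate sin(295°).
sin(295°) = -0.9063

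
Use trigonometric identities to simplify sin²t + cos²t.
sin²t + cos²t = 1 (using Pythagorean identity)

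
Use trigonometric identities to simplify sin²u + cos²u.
sin²u + cos²u = 1 (using Pythagorean identity)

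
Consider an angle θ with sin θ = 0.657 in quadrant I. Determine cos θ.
cos θ = √(1 - sin²θ) = 0.7539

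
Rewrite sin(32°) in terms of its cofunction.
sin(32°) = cos(90° - 32°) = cos(58°)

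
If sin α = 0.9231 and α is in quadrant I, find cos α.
cos α = 0.3846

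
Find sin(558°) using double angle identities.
sin(558°) = 2 sin 279° cos 279° = -0.309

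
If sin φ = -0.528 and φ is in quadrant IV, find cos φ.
cos φ = 0.8492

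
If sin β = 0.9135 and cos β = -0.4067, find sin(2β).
sin(2β) = 2 sin β cos β = -0.743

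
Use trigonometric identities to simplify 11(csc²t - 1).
11(csc²t - 1) = 11(cot²t) (using Pythagorean identity)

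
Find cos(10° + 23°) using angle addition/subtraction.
cos(10° + 23°) = cos 10° cos 23° - sin 10° sin 23° = 0.8387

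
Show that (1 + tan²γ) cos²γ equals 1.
LHS = sec²γ · cos²γ = (1/cos²γ) · cos²γ = 1 = RHS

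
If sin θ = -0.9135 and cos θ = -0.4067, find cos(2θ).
cos(2θ) = cos²θ - sin²θ = -0.6691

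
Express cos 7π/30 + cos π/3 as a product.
cos 7π/30 + cos π/3 = 2 cos(17π/60) cos(-π/20)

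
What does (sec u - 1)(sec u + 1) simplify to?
(sec u - 1)(sec u + 1) = tan²u (using Diff. of squares)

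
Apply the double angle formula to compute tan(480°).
tan(480°) = 2 tan 240° / (1 - tan²240°) = -√3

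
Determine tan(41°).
tan(41°) = 0.8693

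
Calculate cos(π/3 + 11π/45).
cos(π/3 + 11π/45) = cos π/3 cos 11π/45 - sin π/3 sin 11π/45 = -0.2419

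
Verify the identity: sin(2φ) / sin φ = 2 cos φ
LHS = 2 sin φ cos φ / sin φ = 2 cos φ = RHS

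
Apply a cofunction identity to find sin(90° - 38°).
sin(90° - 38°) = cos(38°) = 0.788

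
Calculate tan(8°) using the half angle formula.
tan(8°) = sin 16° / (1 + cos 16°) = 0.1405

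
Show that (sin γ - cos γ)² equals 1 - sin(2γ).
LHS = sin²γ - 2 sin γ cos γ + cos²γ = (sin²γ + cos²γ) - 2 sin γ cos γ = 1 - sin(2γ) = RHS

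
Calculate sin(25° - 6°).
sin(25° - 6°) = sin 25° cos 6° - cos 25° sin 6° = 0.3256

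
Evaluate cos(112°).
cos(112°) = -0.3746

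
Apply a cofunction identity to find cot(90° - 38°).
cot(90° - 38°) = tan(38°) = 0.7813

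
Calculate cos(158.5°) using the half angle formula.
cos(158.5°) = -√((1 + cos 317°)/2) = -0.9304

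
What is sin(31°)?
sin(31°) = 0.515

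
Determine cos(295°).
cos(295°) = 0.4226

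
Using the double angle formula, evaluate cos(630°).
cos(630°) = cos²315° - sin²315° = 0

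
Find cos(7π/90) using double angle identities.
cos(7π/90) = cos²7π/180 - sin²7π/180 = 0.9703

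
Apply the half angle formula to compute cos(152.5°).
cos(152.5°) = -√((1 + cos 305°)/2) = -0.887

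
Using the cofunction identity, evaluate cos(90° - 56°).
cos(90° - 56°) = sin(56°) = 0.829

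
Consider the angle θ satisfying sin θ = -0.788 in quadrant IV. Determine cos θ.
cos θ = √(1 - sin²θ) = 0.6157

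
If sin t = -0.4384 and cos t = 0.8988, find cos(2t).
cos(2t) = cos²t - sin²t = 0.6156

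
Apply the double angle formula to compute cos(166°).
cos(166°) = 1 - 2sin²83° = -0.9703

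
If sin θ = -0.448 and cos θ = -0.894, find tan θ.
tan θ = sin θ / cos θ = 0.5011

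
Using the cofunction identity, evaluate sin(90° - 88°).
sin(90° - 88°) = cos(88°) = 0.0349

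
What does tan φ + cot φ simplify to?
tan φ + cot φ = sec φ csc φ (using Quotient identities)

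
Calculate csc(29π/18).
csc(29π/18) = -1.064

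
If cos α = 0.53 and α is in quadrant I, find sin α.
sin α = 0.848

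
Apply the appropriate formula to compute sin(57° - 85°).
sin(57° - 85°) = sin 57° cos 85° - cos 57° sin 85° = -0.4695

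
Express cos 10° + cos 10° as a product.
cos 10° + cos 10° = 2 cos(10°) cos(0°)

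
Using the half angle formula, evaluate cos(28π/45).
cos(28π/45) = -√((1 + cos 56π/45)/2) = -0.3746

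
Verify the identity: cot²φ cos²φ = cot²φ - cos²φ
RHS = cos²φ/sin²φ - cos²φ = cos²φ(1/sin²φ - 1) = cos²φ · (1 - sin²φ)/sin²φ = cos²φ · cos²φ/sin²φ = cos²φ · cot²φ = LHS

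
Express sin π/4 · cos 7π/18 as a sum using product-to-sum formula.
sin π/4 cos 7π/18 = (1/2)[sin(π/4+7π/18) + sin(π/4-7π/18)]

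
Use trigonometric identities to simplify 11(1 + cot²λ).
11(1 + cot²λ) = 11(csc²λ) (using Pythagorean identity)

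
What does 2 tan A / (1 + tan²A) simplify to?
2 tan A / (1 + tan²A) = sin(2A) (using Double angle)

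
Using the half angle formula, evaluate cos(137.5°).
cos(137.5°) = -√((1 + cos 275°)/2) = -0.7373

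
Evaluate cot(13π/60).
cot(13π/60) = 1.235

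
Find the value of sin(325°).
sin(325°) = -0.5736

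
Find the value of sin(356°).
sin(356°) = -0.06976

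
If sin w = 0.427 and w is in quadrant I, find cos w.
cos w = 0.9043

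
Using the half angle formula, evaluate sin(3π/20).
sin(3π/20) = √((1 - cos 3π/10)/2) = 0.454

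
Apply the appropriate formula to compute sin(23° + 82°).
sin(23° + 82°) = sin 23° cos 82° + cos 23° sin 82° = (√6+√2)/4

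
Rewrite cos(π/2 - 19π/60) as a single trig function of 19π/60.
cos(π/2 - 19π/60) = sin(19π/60)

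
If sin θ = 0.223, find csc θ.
csc θ = 1/sin θ = 4.484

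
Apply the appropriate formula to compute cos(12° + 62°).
cos(12° + 62°) = cos 12° cos 62° - sin 12° sin 62° = 0.2756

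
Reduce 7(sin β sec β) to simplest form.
7(sin β sec β) = 7(tan β) (using Reciprocal + quotient)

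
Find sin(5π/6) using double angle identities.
sin(5π/6) = 2 sin 5π/12 cos 5π/12 = 1/2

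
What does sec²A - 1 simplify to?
sec²A - 1 = tan²A (using Pythagorean identity)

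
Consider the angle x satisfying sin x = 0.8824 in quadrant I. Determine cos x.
cos x = √(1 - sin²x) = 0.4705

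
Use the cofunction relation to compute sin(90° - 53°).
sin(90° - 53°) = cos(53°) = 0.6018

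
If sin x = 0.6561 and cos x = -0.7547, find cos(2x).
cos(2x) = cos²x - sin²x = 0.1391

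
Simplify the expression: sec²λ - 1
sec²λ - 1 = tan²λ (using Pythagorean identity)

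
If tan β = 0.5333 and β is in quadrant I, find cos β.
cos β = 0.8824 (using tan²β + 1 = sec²β)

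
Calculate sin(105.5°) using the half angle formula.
sin(105.5°) = √((1 - cos 211°)/2) = 0.9636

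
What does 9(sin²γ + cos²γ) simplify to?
9(sin²γ + cos²γ) = 9 (using Pythagorean identity)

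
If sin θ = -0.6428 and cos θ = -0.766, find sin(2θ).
sin(2θ) = 2 sin θ cos θ = 0.9848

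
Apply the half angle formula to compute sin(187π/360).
sin(187π/360) = √((1 - cos 187π/180)/2) = 0.9981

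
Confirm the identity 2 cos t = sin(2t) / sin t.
RHS = 2 sin t cos t / sin t = 2 cos t = LHS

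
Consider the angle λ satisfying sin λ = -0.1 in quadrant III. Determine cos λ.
cos λ = ±√(1 - sin²λ) = -0.995 (negative in QIII)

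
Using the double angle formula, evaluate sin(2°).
sin(2°) = 2 sin 1° cos 1° = 0.0349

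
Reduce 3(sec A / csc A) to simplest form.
3(sec A / csc A) = 3(tan A) (using Reciprocal identities)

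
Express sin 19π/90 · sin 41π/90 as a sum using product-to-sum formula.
sin 19π/90 sin 41π/90 = (1/2)[cos(19π/90-41π/90) - cos(19π/90+41π/90)]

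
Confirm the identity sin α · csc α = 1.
LHS = sin α · (1/sin α) = 1 = RHS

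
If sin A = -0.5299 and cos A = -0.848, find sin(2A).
sin(2A) = 2 sin A cos A = 0.8987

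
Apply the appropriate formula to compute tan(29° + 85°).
tan(29° + 85°) = (tan 29° + tan 85°)/(1 - tan 29° tan 85°) = -2.246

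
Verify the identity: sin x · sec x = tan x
LHS = sin x · (1/cos x) = sin x/cos x = tan x = RHS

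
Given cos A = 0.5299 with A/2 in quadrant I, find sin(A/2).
sin(A/2) = ±√((1 - cos A)/2); positive since A/2 ∈ QI, so sin(A/2) = 0.4848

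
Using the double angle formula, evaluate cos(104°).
cos(104°) = cos²52° - sin²52° = -0.2419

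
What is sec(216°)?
sec(216°) = -1.236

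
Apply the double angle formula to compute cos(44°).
cos(44°) = cos²22° - sin²22° = 0.7193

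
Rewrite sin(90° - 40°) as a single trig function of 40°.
sin(90° - 40°) = cos(40°)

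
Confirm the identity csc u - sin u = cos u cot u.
LHS = 1/sin u - sin u = (1 - sin²u)/sin u = cos²u/sin u = cos u · (cos u/sin u) = cos u cot u = RHS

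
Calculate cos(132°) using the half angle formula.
cos(132°) = -√((1 + cos 264°)/2) = -0.6691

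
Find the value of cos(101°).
cos(101°) = -0.1908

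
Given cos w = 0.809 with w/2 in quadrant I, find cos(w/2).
cos(w/2) = ±√((1 + cos w)/2); positive since w/2 ∈ QI, so cos(w/2) = 0.9511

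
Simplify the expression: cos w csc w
cos w csc w = cot w (using Reciprocal + quotient)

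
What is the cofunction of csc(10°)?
csc(10°) = sec(90° - 10°) = sec(80°)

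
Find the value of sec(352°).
sec(352°) = 1.01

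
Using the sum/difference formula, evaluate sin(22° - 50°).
sin(22° - 50°) = sin 22° cos 50° - cos 22° sin 50° = -0.4695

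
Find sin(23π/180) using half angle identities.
sin(23π/180) = √((1 - cos 23π/90)/2) = 0.3907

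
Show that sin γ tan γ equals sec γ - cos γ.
RHS = 1/cos γ - cos γ = (1 - cos²γ)/cos γ = sin²γ/cos γ = sin γ · (sin γ/cos γ) = sin γ tan γ = LHS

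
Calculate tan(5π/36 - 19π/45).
tan(5π/36 - 19π/45) = (tan 5π/36 - tan 19π/45)/(1 + tan 5π/36 tan 19π/45) = -1.235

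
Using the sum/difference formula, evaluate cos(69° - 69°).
cos(69° - 69°) = cos 69° cos 69° + sin 69° sin 69° = 1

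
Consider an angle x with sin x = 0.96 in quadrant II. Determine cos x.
cos x = ±√(1 - sin²x) = -0.28 (negative in QII)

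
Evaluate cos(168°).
cos(168°) = -0.9781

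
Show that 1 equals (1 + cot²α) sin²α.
RHS = csc²α · sin²α = (1/sin²α) · sin²α = 1 = LHS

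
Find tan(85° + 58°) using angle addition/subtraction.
tan(85° + 58°) = (tan 85° + tan 58°)/(1 - tan 85° tan 58°) = -0.7536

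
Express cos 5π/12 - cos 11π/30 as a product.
cos 5π/12 - cos 11π/30 = -2 sin(47π/120) sin(π/40)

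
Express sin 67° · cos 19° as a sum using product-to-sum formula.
sin 67° cos 19° = (1/2)[sin(67°+19°) + sin(67°-19°)]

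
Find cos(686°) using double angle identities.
cos(686°) = cos²343° - sin²343° = 0.829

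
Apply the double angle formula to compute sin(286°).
sin(286°) = 2 sin 143° cos 143° = -0.9613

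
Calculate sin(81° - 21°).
sin(81° - 21°) = sin 81° cos 21° - cos 81° sin 21° = √3/2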